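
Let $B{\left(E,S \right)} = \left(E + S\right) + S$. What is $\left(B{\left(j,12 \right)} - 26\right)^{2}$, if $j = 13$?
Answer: $121$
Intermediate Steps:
$B{\left(E,S \right)} = E + 2 S$
$\left(B{\left(j,12 \right)} - 26\right)^{2} = \left(\left(13 + 2 \cdot 12\right) - 26\right)^{2} = \left(\left(13 + 24\right) - 26\right)^{2} = \left(37 - 26\right)^{2} = 11^{2} = 121$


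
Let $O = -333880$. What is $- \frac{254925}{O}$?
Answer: $\frac{50985}{66776} \approx 0.76352$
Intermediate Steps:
$- \frac{254925}{O} = - \frac{254925}{-333880} = \left(-254925\right) \left(- \frac{1}{333880}\right) = \frac{50985}{66776}$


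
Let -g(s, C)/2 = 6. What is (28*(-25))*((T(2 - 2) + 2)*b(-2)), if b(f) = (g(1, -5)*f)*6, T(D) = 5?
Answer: -705600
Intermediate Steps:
g(s, C) = -12 (g(s, C) = -2*6 = -12)
b(f) = -72*f (b(f) = -12*f*6 = -72*f)
(28*(-25))*((T(2 - 2) + 2)*b(-2)) = (28*(-25))*((5 + 2)*(-72*(-2))) = -4900*144 = -700*1008 = -705600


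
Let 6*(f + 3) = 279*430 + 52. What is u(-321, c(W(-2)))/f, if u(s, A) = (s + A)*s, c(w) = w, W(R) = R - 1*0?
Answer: 16371/3158 ≈ 5.1840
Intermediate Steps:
W(R) = R (W(R) = R + 0 = R)
f = 60002/3 (f = -3 + (279*430 + 52)/6 = -3 + (119970 + 52)/6 = -3 + (⅙)*120022 = -3 + 60011/3 = 60002/3 ≈ 20001.)
u(s, A) = s*(A + s) (u(s, A) = (A + s)*s = s*(A + s))
u(-321, c(W(-2)))/f = (-321*(-2 - 321))/(60002/3) = -321*(-323)*(3/60002) = 103683*(3/60002) = 16371/3158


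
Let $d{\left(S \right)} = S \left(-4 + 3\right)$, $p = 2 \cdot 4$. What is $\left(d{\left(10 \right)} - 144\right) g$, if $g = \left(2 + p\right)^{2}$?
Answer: $-15400$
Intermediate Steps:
$p = 8$
$g = 100$ ($g = \left(2 + 8\right)^{2} = 10^{2} = 100$)
$d{\left(S \right)} = - S$ ($d{\left(S \right)} = S \left(-1\right) = - S$)
$\left(d{\left(10 \right)} - 144\right) g = \left(\left(-1\right) 10 - 144\right) 100 = \left(-10 - 144\right) 100 = \left(-154\right) 100 = -15400$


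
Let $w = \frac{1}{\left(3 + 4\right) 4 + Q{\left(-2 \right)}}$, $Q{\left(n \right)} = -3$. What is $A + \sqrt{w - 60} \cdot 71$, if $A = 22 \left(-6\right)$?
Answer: $-132 + \frac{71 i \sqrt{1499}}{5} \approx -132.0 + 549.78 i$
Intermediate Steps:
$A = -132$
$w = \frac{1}{25}$ ($w = \frac{1}{\left(3 + 4\right) 4 - 3} = \frac{1}{7 \cdot 4 - 3} = \frac{1}{28 - 3} = \frac{1}{25} \approx 0.04$)
$A + \sqrt{w - 60} \cdot 71 = -132 + \sqrt{\frac{1}{25} - 60} \cdot 71 = -132 + \sqrt{- \frac{1499}{25}} \cdot 71 = -132 + \frac{i \sqrt{1499}}{5} \cdot 71 = -132 + \frac{71 i \sqrt{1499}}{5}$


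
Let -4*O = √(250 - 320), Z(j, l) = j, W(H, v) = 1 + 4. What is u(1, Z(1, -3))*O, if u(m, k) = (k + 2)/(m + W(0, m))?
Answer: -I*√70/8 ≈ -1.0458*I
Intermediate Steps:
W(H, v) = 5
O = -I*√70/4 (O = -√(250 - 320)/4 = -I*√70/4 ≈ -2.0917*I)
u(m, k) = (2 + k)/(5 + m) (u(m, k) = (k + 2)/(m + 5) = (2 + k)/(5 + m))
u(1, Z(1, -3))*O = ((2 + 1)/(5 + 1))*(-I*√70/4) = (3/6)*(-I*√70/4) = ((⅙)*3)*(-I*√70/4) = (-I*√70/4)/2 = -I*√70/8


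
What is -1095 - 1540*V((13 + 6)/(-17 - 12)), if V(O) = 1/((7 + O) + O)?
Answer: -4097/3 ≈ -1365.7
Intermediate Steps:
V(O) = 1/(7 + 2*O)
-1095 - 1540*V((13 + 6)/(-17 - 12)) = -1095 - 1540/(7 + 2*((13 + 6)/(-17 - 12))) = -1095 - 1540/(7 + 2*(19/(-29))) = -1095 - 1540/(7 + 2*(19*(-1/29))) = -1095 - 1540/(7 + 2*(-19/29)) = -1095 - 1540/(7 - 38/29) = -1095 - 1540/165/29 = -1095 - 1540*29/165 = -1095 - 812/3 = -4097/3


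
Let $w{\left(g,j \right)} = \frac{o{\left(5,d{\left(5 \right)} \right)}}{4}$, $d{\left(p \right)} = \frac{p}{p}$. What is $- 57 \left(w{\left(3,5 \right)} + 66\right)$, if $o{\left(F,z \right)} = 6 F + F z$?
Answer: $- \frac{17043}{4} \approx -4260.8$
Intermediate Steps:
$d{\left(p \right)} = 1$
$w{\left(g,j \right)} = \frac{35}{4}$ ($w{\left(g,j \right)} = \frac{5 \left(6 + 1\right)}{4} = 5 \cdot 7 \cdot \frac{1}{4} = 35 \cdot \frac{1}{4} = \frac{35}{4}$)
$- 57 \left(w{\left(3,5 \right)} + 66\right) = - 57 \left(\frac{35}{4} + 66\right) = \left(-57\right) \frac{299}{4} = - \frac{17043}{4}$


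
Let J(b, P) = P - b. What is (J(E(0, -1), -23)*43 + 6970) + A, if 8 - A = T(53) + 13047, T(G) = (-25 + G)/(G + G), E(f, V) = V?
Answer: -371809/53 ≈ -7015.3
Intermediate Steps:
T(G) = (-25 + G)/(2*G) (T(G) = (-25 + G)/((2*G)) = (-25 + G)*(1/(2*G)) = (-25 + G)/(2*G))
A = -691081/53 (A = 8 - ((1/2)*(-25 + 53)/53 + 13047) = 8 - ((1/2)*(1/53)*28 + 13047) = 8 - (14/53 + 13047) = 8 - 1*691505/53 = 8 - 691505/53 = -691081/53 ≈ -13039.)
(J(E(0, -1), -23)*43 + 6970) + A = ((-23 - 1*(-1))*43 + 6970) - 691081/53 = ((-23 + 1)*43 + 6970) - 691081/53 = (-22*43 + 6970) - 691081/53 = (-946 + 6970) - 691081/53 = 6024 - 691081/53 = -371809/53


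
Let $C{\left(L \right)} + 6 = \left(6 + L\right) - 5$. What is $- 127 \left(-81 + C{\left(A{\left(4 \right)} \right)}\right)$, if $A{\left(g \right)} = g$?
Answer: $10414$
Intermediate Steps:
$C{\left(L \right)} = -5 + L$ ($C{\left(L \right)} = -6 + \left(\left(6 + L\right) - 5\right) = -6 + \left(1 + L\right) = -5 + L$)
$- 127 \left(-81 + C{\left(A{\left(4 \right)} \right)}\right) = - 127 \left(-81 + \left(-5 + 4\right)\right) = - 127 \left(-81 - 1\right) = \left(-127\right) \left(-82\right) = 10414$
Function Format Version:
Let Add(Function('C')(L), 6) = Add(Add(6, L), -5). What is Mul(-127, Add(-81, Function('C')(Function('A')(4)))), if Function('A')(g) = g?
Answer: 10414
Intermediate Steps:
Function('C')(L) = Add(-5, L) (Function('C')(L) = Add(-6, Add(Add(6, L), -5)) = Add(-6, Add(1, L)) = Add(-5, L))
Mul(-127, Add(-81, Function('C')(Function('A')(4)))) = Mul(-127, Add(-81, Add(-5, 4))) = Mul(-127, Add(-81, -1)) = Mul(-127, -82) = 10414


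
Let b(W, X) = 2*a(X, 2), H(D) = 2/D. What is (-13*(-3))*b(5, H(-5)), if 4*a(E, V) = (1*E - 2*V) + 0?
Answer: -429/5 ≈ -85.800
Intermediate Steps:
a(E, V) = -V/2 + E/4 (a(E, V) = ((1*E - 2*V) + 0)/4 = ((E - 2*V) + 0)/4 = (E - 2*V)/4 = -V/2 + E/4)
b(W, X) = -2 + X/2 (b(W, X) = 2*(-1/2*2 + X/4) = 2*(-1 + X/4) = -2 + X/2)
(-13*(-3))*b(5, H(-5)) = (-13*(-3))*(-2 + (2/(-5))/2) = 39*(-2 + (2*(-1/5))/2) = 39*(-2 + (1/2)*(-2/5)) = 39*(-2 - 1/5) = 39*(-11/5) = -429/5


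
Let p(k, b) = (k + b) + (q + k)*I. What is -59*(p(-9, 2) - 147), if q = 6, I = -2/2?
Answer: 8909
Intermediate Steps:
I = -1 (I = -2*½ = -1)
p(k, b) = -6 + b (p(k, b) = (k + b) + (6 + k)*(-1) = (b + k) + (-6 - k) = -6 + b)
-59*(p(-9, 2) - 147) = -59*((-6 + 2) - 147) = -59*(-4 - 147) = -59*(-151) = 8909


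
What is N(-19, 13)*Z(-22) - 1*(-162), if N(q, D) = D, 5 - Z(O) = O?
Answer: 513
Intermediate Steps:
Z(O) = 5 - O
N(-19, 13)*Z(-22) - 1*(-162) = 13*(5 - 1*(-22)) - 1*(-162) = 13*(5 + 22) + 162 = 13*27 + 162 = 351 + 162 = 513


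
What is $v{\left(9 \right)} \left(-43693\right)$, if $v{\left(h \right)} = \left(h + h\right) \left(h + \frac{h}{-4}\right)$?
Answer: $- \frac{10617399}{2} \approx -5.3087 \cdot 10^{6}$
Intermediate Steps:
$v{\left(h \right)} = \frac{3 h^{2}}{2}$ ($v{\left(h \right)} = 2 h \left(h + h \left(- \frac{1}{4}\right)\right) = 2 h \left(h - \frac{h}{4}\right) = 2 h \frac{3 h}{4} = \frac{3 h^{2}}{2}$)
$v{\left(9 \right)} \left(-43693\right) = \frac{3 \cdot 9^{2}}{2} \left(-43693\right) = \frac{3}{2} \cdot 81 \left(-43693\right) = \frac{243}{2} \left(-43693\right) = - \frac{10617399}{2}$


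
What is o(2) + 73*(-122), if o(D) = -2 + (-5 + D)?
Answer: -8911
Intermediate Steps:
o(D) = -7 + D
o(2) + 73*(-122) = (-7 + 2) + 73*(-122) = -5 - 8906 = -8911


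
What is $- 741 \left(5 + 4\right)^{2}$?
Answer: $-60021$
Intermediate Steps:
$- 741 \left(5 + 4\right)^{2} = - 741 \cdot 9^{2} = \left(-741\right) 81 = -60021$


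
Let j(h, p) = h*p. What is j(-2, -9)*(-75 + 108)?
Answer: 594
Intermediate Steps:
j(-2, -9)*(-75 + 108) = (-2*(-9))*(-75 + 108) = 18*33 = 594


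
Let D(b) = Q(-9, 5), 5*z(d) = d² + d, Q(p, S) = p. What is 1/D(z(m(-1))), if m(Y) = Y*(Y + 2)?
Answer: -⅑ ≈ -0.11111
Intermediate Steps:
m(Y) = Y*(2 + Y)
z(d) = d/5 + d²/5 (z(d) = (d² + d)/5 = (d + d²)/5 = d/5 + d²/5)
D(b) = -9
1/D(z(m(-1))) = 1/(-9) = -⅑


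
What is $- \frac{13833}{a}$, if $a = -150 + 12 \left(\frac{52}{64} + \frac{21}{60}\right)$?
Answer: $\frac{92220}{907} \approx 101.68$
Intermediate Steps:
$a = - \frac{2721}{20}$ ($a = -150 + 12 \left(52 \cdot \frac{1}{64} + 21 \cdot \frac{1}{60}\right) = -150 + 12 \left(\frac{13}{16} + \frac{7}{20}\right) = -150 + 12 \cdot \frac{93}{80} = -150 + \frac{279}{20} = - \frac{2721}{20} \approx -136.05$)
$- \frac{13833}{a} = - \frac{13833}{- \frac{2721}{20}} = \left(-13833\right) \left(- \frac{20}{2721}\right) = \frac{92220}{907}$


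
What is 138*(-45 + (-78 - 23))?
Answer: -20148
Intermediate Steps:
138*(-45 + (-78 - 23)) = 138*(-45 - 101) = 138*(-146) = -20148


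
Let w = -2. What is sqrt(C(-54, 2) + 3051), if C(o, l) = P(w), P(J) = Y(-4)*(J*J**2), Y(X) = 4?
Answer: sqrt(3019) ≈ 54.945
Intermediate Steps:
P(J) = 4*J**3 (P(J) = 4*(J*J**2) = 4*J**3)
C(o, l) = -32 (C(o, l) = 4*(-2)**3 = 4*(-8) = -32)
sqrt(C(-54, 2) + 3051) = sqrt(-32 + 3051) = sqrt(3019)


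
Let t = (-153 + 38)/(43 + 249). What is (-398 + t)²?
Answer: 13532901561/85264 ≈ 1.5872e+5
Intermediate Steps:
t = -115/292 ≈ -0.39384
(-398 + t)² = (-398 - 115/292)² = (-116331/292)² = 13532901561/85264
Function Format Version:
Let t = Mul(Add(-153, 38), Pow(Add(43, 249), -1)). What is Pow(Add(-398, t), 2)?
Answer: Rational(13532901561, 85264) ≈ 1.5872e+5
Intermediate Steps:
t = Rational(-115, 292) (t = Mul(-115, Pow(292, -1)) = Mul(-115, Rational(1, 292)) = Rational(-115, 292) ≈ -0.39384)
Pow(Add(-398, t), 2) = Pow(Add(-398, Rational(-115, 292)), 2) = Pow(Rational(-116331, 292), 2) = Rational(13532901561, 85264)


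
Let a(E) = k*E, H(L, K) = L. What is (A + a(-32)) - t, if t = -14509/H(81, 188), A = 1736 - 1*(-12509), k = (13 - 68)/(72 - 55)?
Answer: 20004578/1377 ≈ 14528.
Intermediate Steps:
k = -55/17 ≈ -3.2353
A = 14245 (A = 1736 + 12509 = 14245)
a(E) = -55*E/17
t = -14509/81 ≈ -179.12
(A + a(-32)) - t = (14245 - 55/17*(-32)) - 1*(-14509/81) = (14245 + 1760/17) + 14509/81 = 243925/17 + 14509/81 = 20004578/1377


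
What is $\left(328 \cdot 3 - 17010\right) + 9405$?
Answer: $-6621$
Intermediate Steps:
$\left(328 \cdot 3 - 17010\right) + 9405 = \left(984 - 17010\right) + 9405 = -16026 + 9405 = -6621$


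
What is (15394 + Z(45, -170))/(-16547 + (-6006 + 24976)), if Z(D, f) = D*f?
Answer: 7744/2423 ≈ 3.1960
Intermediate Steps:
(15394 + Z(45, -170))/(-16547 + (-6006 + 24976)) = (15394 + 45*(-170))/(-16547 + (-6006 + 24976)) = (15394 - 7650)/(-16547 + 18970) = 7744/2423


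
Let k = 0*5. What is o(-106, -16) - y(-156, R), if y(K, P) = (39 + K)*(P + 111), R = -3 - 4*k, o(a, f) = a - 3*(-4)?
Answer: 12542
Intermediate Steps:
k = 0
o(a, f) = 12 + a (o(a, f) = a + 12 = 12 + a)
R = -3 (R = -3 - 4*0 = -3 + 0 = -3)
y(K, P) = (39 + K)*(111 + P)
o(-106, -16) - y(-156, R) = (12 - 106) - (4329 + 39*(-3) + 111*(-156) - 156*(-3)) = -94 - (4329 - 117 - 17316 + 468) = -94 - 1*(-12636) = -94 + 12636 = 12542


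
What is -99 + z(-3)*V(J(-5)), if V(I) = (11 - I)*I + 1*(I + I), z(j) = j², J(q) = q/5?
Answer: -225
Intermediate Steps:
J(q) = q/5 (J(q) = q*(⅕) = q/5)
V(I) = 2*I + I*(11 - I) (V(I) = I*(11 - I) + 1*(2*I) = I*(11 - I) + 2*I = 2*I + I*(11 - I))
-99 + z(-3)*V(J(-5)) = -99 + (-3)²*(((⅕)*(-5))*(13 - (-5)/5)) = -99 + 9*(-(13 - 1*(-1))) = -99 + 9*(-(13 + 1)) = -99 + 9*(-1*14) = -99 + 9*(-14) = -99 - 126 = -225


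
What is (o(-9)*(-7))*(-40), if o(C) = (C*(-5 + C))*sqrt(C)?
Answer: 105840*I ≈ 1.0584e+5*I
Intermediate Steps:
o(C) = C**(3/2)*(-5 + C)
(o(-9)*(-7))*(-40) = (((-9)**(3/2)*(-5 - 9))*(-7))*(-40) = ((-27*I*(-14))*(-7))*(-40) = ((378*I)*(-7))*(-40) = -2646*I*(-40) = 105840*I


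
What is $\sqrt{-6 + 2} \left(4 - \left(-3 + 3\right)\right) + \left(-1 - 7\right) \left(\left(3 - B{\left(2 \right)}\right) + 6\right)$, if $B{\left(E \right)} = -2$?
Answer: $-88 + 8 i \approx -88.0 + 8.0 i$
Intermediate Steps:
$\sqrt{-6 + 2} \left(4 - \left(-3 + 3\right)\right) + \left(-1 - 7\right) \left(\left(3 - B{\left(2 \right)}\right) + 6\right) = \sqrt{-6 + 2} \left(4 - \left(-3 + 3\right)\right) + \left(-1 - 7\right) \left(\left(3 - -2\right) + 6\right) = \sqrt{-4} \left(4 - 0\right) - 8 \left(\left(3 + 2\right) + 6\right) = 2 i \left(4 + 0\right) - 8 \left(5 + 6\right) = 2 i 4 - 88 = 8 i - 88 = -88 + 8 i$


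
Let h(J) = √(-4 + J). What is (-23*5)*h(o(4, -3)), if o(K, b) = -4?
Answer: -230*I*√2 ≈ -325.27*I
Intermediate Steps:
(-23*5)*h(o(4, -3)) = (-23*5)*√(-4 - 4) = -230*I*√2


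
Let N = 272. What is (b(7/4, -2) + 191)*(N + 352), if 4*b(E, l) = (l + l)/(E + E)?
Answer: 833040/7 ≈ 1.1901e+5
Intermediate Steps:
b(E, l) = l/(4*E) (b(E, l) = ((l + l)/(E + E))/4 = ((2*l)/((2*E)))/4 = ((2*l)*(1/(2*E)))/4 = (l/E)/4 = l/(4*E))
(b(7/4, -2) + 191)*(N + 352) = ((¼)*(-2)/(7/4) + 191)*(272 + 352) = ((¼)*(-2)/(7*(¼)) + 191)*624 = ((¼)*(-2)/(7/4) + 191)*624 = ((¼)*(-2)*(4/7) + 191)*624 = (-2/7 + 191)*624 = (1335/7)*624 = 833040/7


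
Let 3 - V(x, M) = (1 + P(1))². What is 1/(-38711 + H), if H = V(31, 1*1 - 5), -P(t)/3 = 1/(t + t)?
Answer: -4/154833 ≈ -2.5834e-5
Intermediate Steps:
P(t) = -3/(2*t) (P(t) = -3/(t + t) = -3*1/(2*t) = -3/(2*t))
V(x, M) = 11/4 (V(x, M) = 3 - (1 - 3/2/1)² = 3 - (1 - 3/2*1)² = 3 - (1 - 3/2)² = 3 - (-½)² = 3 - 1*¼ = 3 - ¼ = 11/4)
H = 11/4 ≈ 2.7500
1/(-38711 + H) = 1/(-38711 + 11/4) = 1/(-154833/4) = -4/154833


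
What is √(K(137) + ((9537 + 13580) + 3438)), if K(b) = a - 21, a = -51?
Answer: √26483 ≈ 162.74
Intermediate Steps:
K(b) = -72 (K(b) = -51 - 21 = -72)
√(K(137) + ((9537 + 13580) + 3438)) = √(-72 + ((9537 + 13580) + 3438)) = √(-72 + (23117 + 3438)) = √(-72 + 26555) = √26483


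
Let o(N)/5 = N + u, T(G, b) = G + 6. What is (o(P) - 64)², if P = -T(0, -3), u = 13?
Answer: 841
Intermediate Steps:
T(G, b) = 6 + G
P = -6 (P = -(6 + 0) = -1*6 = -6)
o(N) = 65 + 5*N (o(N) = 5*(N + 13) = 5*(13 + N) = 65 + 5*N)
(o(P) - 64)² = ((65 + 5*(-6)) - 64)² = ((65 - 30) - 64)² = (35 - 64)² = (-29)² = 841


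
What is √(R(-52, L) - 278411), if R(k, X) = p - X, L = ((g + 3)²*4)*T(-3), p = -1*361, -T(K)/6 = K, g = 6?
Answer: 2*I*√71151 ≈ 533.48*I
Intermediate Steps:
T(K) = -6*K
p = -361
L = 5832 (L = ((6 + 3)²*4)*(-6*(-3)) = (9²*4)*18 = (81*4)*18 = 324*18 = 5832)
R(k, X) = -361 - X
√(R(-52, L) - 278411) = √((-361 - 1*5832) - 278411) = √((-361 - 5832) - 278411) = √(-6193 - 278411) = √(-284604) = 2*I*√71151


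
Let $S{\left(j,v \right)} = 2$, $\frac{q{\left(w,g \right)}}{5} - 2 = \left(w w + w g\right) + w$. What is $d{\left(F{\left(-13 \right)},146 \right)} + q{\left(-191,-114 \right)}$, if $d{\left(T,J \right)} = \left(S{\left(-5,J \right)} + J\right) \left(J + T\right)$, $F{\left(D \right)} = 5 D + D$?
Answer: $300394$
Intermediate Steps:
$q{\left(w,g \right)} = 10 + 5 w + 5 w^{2} + 5 g w$ ($q{\left(w,g \right)} = 10 + 5 \left(\left(w w + w g\right) + w\right) = 10 + 5 \left(\left(w^{2} + g w\right) + w\right) = 10 + 5 \left(w + w^{2} + g w\right) = 10 + \left(5 w + 5 w^{2} + 5 g w\right) = 10 + 5 w + 5 w^{2} + 5 g w$)
$F{\left(D \right)} = 6 D$
$d{\left(T,J \right)} = \left(2 + J\right) \left(J + T\right)$
$d{\left(F{\left(-13 \right)},146 \right)} + q{\left(-191,-114 \right)} = \left(146^{2} + 2 \cdot 146 + 2 \cdot 6 \left(-13\right) + 146 \cdot 6 \left(-13\right)\right) + \left(10 + 5 \left(-191\right) + 5 \left(-191\right)^{2} + 5 \left(-114\right) \left(-191\right)\right) = \left(21316 + 292 + 2 \left(-78\right) + 146 \left(-78\right)\right) + \left(10 - 955 + 5 \cdot 36481 + 108870\right) = \left(21316 + 292 - 156 - 11388\right) + \left(10 - 955 + 182405 + 108870\right) = 10064 + 290330 = 300394$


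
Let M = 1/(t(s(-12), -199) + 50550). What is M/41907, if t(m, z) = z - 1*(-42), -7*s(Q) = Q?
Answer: 1/2111819451 ≈ 4.7353e-10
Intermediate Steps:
s(Q) = -Q/7
t(m, z) = 42 + z (t(m, z) = z + 42 = 42 + z)
M = 1/50393 (M = 1/((42 - 199) + 50550) = 1/(-157 + 50550) = 1/50393 ≈ 1.9844e-5)
M/41907 = (1/50393)/41907 = (1/50393)*(1/41907) = 1/2111819451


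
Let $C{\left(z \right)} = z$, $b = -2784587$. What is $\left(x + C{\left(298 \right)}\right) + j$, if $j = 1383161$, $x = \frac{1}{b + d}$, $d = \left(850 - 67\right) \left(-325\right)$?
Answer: $\frac{4204417675457}{3039062} \approx 1.3835 \cdot 10^{6}$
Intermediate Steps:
$d = -254475$ ($d = 783 \left(-325\right) = -254475$)
$x = - \frac{1}{3039062}$ ($x = \frac{1}{-2784587 - 254475} = \frac{1}{-3039062} = - \frac{1}{3039062} \approx -3.2905 \cdot 10^{-7}$)
$\left(x + C{\left(298 \right)}\right) + j = \left(- \frac{1}{3039062} + 298\right) + 1383161 = \frac{905640475}{3039062} + 1383161 = \frac{4204417675457}{3039062}$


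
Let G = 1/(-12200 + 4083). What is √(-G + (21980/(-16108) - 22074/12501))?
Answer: I*√6452532816523729500506/45402463851 ≈ 1.7692*I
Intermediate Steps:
G = -1/8117 (G = 1/(-8117) = -1/8117 ≈ -0.00012320)
√(-G + (21980/(-16108) - 22074/12501)) = √(-1*(-1/8117) + (21980/(-16108) - 22074/12501)) = √(1/8117 + (21980*(-1/16108) - 22074*1/12501)) = √(1/8117 + (-5495/4027 - 7358/4167)) = √(1/8117 - 52528331/16780509) = √(-426355682218/136207391553) = I*√6452532816523729500506/45402463851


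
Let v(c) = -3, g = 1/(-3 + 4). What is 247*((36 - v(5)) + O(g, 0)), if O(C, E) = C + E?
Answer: 9880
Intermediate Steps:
g = 1 (g = 1/1 = 1)
247*((36 - v(5)) + O(g, 0)) = 247*((36 - 1*(-3)) + (1 + 0)) = 247*((36 + 3) + 1) = 247*(39 + 1) = 247*40 = 9880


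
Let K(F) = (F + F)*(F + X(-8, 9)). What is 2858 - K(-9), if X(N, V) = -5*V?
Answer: 1886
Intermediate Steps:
K(F) = 2*F*(-45 + F) (K(F) = (F + F)*(F - 5*9) = (2*F)*(F - 45) = (2*F)*(-45 + F) = 2*F*(-45 + F))
2858 - K(-9) = 2858 - 2*(-9)*(-45 - 9) = 2858 - 2*(-9)*(-54) = 2858 - 1*972 = 2858 - 972 = 1886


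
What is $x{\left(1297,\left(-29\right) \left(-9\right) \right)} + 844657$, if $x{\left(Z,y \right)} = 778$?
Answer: $845435$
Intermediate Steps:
$x{\left(1297,\left(-29\right) \left(-9\right) \right)} + 844657 = 778 + 844657 = 845435$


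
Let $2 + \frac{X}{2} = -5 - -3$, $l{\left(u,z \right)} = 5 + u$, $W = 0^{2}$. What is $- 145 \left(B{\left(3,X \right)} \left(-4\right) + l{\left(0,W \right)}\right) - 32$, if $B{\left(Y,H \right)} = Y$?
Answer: $983$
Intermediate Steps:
$W = 0$
$X = -8$ ($X = -4 + 2 \left(-5 - -3\right) = -4 + 2 \left(-5 + 3\right) = -4 + 2 \left(-2\right) = -4 - 4 = -8$)
$- 145 \left(B{\left(3,X \right)} \left(-4\right) + l{\left(0,W \right)}\right) - 32 = - 145 \left(3 \left(-4\right) + \left(5 + 0\right)\right) - 32 = - 145 \left(-12 + 5\right) - 32 = \left(-145\right) \left(-7\right) - 32 = 1015 - 32 = 983$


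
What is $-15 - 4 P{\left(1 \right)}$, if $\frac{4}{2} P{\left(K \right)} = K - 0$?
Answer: $-17$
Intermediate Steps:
$P{\left(K \right)} = \frac{K}{2}$ ($P{\left(K \right)} = \frac{K - 0}{2} = \frac{K + 0}{2} = \frac{K}{2}$)
$-15 - 4 P{\left(1 \right)} = -15 - 4 \cdot \frac{1}{2} \cdot 1 = -15 - 2 = -17$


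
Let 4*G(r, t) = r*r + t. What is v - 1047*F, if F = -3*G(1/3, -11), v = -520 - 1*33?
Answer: -18207/2 ≈ -9103.5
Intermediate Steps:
v = -553 (v = -520 - 33 = -553)
G(r, t) = t/4 + r²/4 (G(r, t) = (r*r + t)/4 = (r² + t)/4 = (t + r²)/4 = t/4 + r²/4)
F = 49/6 (F = -3*((¼)*(-11) + (1/3)²/4) = -3*(-11/4 + (⅓)²/4) = -3*(-11/4 + (¼)*(⅑)) = -3*(-11/4 + 1/36) = -3*(-49/18) = 49/6 ≈ 8.1667)
v - 1047*F = -553 - 1047*49/6 = -553 - 17101/2 = -18207/2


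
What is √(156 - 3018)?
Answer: 3*I*√318 ≈ 53.498*I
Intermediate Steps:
√(156 - 3018) = √(-2862) = 3*I*√318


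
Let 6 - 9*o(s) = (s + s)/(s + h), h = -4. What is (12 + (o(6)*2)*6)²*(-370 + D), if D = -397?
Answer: -110448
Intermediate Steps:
o(s) = ⅔ - 2*s/(9*(-4 + s)) (o(s) = ⅔ - (s + s)/(9*(s - 4)) = ⅔ - 2*s/(9*(-4 + s)))
(12 + (o(6)*2)*6)²*(-370 + D) = (12 + ((4*(-6 + 6)/(9*(-4 + 6)))*2)*6)²*(-370 - 397) = (12 + (((4/9)*0/2)*2)*6)²*(-767) = (12 + (((4/9)*(½)*0)*2)*6)²*(-767) = (12 + (0*2)*6)²*(-767) = (12 + 0*6)²*(-767) = (12 + 0)²*(-767) = 12²*(-767) = 144*(-767) = -110448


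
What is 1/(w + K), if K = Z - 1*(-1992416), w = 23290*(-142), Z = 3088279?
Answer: 1/1773515 ≈ 5.6385e-7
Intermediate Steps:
w = -3307180
K = 5080695 (K = 3088279 - 1*(-1992416) = 3088279 + 1992416 = 5080695)
1/(w + K) = 1/(-3307180 + 5080695) = 1/1773515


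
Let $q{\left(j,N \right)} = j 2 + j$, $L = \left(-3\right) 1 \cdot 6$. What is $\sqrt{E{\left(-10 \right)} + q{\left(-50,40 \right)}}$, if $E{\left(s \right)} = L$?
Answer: $2 i \sqrt{42} \approx 12.961 i$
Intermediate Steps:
$L = -18$ ($L = \left(-3\right) 6 = -18$)
$E{\left(s \right)} = -18$
$q{\left(j,N \right)} = 3 j$ ($q{\left(j,N \right)} = 2 j + j = 3 j$)
$\sqrt{E{\left(-10 \right)} + q{\left(-50,40 \right)}} = \sqrt{-18 + 3 \left(-50\right)} = \sqrt{-18 - 150} = \sqrt{-168} = 2 i \sqrt{42}$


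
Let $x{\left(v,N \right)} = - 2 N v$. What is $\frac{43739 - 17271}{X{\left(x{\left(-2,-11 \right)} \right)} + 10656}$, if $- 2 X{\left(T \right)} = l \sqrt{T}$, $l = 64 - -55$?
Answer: $\frac{282043008}{113706107} + \frac{3149692 i \sqrt{11}}{113706107} \approx 2.4805 + 0.091872 i$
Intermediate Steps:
$x{\left(v,N \right)} = - 2 N v$
$l = 119$ ($l = 64 + 55 = 119$)
$X{\left(T \right)} = - \frac{119 \sqrt{T}}{2}$
$\frac{43739 - 17271}{X{\left(x{\left(-2,-11 \right)} \right)} + 10656} = \frac{43739 - 17271}{- \frac{119 \sqrt{\left(-2\right) \left(-11\right) \left(-2\right)}}{2} + 10656} = \frac{26468}{- \frac{119 \sqrt{-44}}{2} + 10656} = \frac{26468}{- \frac{119 \cdot 2 i \sqrt{11}}{2} + 10656} = \frac{26468}{- 119 i \sqrt{11} + 10656} = \frac{26468}{10656 - 119 i \sqrt{11}}$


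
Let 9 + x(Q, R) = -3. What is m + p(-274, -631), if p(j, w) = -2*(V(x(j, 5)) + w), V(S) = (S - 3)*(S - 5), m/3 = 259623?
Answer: 779621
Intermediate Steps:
m = 778869 (m = 3*259623 = 778869)
x(Q, R) = -12 (x(Q, R) = -9 - 3 = -12)
V(S) = (-5 + S)*(-3 + S) (V(S) = (-3 + S)*(-5 + S) = (-5 + S)*(-3 + S))
p(j, w) = -510 - 2*w (p(j, w) = -2*((15 + (-12)² - 8*(-12)) + w) = -2*((15 + 144 + 96) + w) = -2*(255 + w) = -510 - 2*w)
m + p(-274, -631) = 778869 + (-510 - 2*(-631)) = 778869 + (-510 + 1262) = 778869 + 752 = 779621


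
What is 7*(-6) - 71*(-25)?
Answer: 1733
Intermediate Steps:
7*(-6) - 71*(-25) = -42 + 1775 = 1733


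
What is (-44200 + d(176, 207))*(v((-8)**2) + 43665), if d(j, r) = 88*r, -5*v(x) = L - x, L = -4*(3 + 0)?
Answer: -5674931584/5 ≈ -1.1350e+9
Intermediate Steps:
L = -12 (L = -4*3 = -12)
v(x) = 12/5 + x/5 (v(x) = -(-12 - x)/5 = 12/5 + x/5)
(-44200 + d(176, 207))*(v((-8)**2) + 43665) = (-44200 + 88*207)*((12/5 + (1/5)*(-8)**2) + 43665) = (-44200 + 18216)*((12/5 + (1/5)*64) + 43665) = -25984*((12/5 + 64/5) + 43665) = -25984*(76/5 + 43665) = -25984*218401/5 = -5674931584/5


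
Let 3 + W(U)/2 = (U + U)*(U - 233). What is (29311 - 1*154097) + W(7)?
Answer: -131120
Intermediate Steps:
W(U) = -6 + 4*U*(-233 + U) (W(U) = -6 + 2*((U + U)*(U - 233)) = -6 + 2*((2*U)*(-233 + U)) = -6 + 2*(2*U*(-233 + U)) = -6 + 4*U*(-233 + U))
(29311 - 1*154097) + W(7) = (29311 - 1*154097) + (-6 - 932*7 + 4*7**2) = (29311 - 154097) + (-6 - 6524 + 4*49) = -124786 + (-6 - 6524 + 196) = -124786 - 6334 = -131120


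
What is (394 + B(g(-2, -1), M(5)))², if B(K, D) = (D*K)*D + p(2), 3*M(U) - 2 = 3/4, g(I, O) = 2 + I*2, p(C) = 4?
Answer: 814246225/5184 ≈ 1.5707e+5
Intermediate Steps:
g(I, O) = 2 + 2*I
M(U) = 11/12 (M(U) = ⅔ + (3/4)/3 = ⅔ + (3*(¼))/3 = ⅔ + (⅓)*(¾) = ⅔ + ¼ = 11/12)
B(K, D) = 4 + K*D² (B(K, D) = (D*K)*D + 4 = K*D² + 4 = 4 + K*D²)
(394 + B(g(-2, -1), M(5)))² = (394 + (4 + (2 + 2*(-2))*(11/12)²))² = (394 + (4 + (2 - 4)*(121/144)))² = (394 + (4 - 2*121/144))² = (394 + (4 - 121/72))² = (394 + 167/72)² = (28535/72)² = 814246225/5184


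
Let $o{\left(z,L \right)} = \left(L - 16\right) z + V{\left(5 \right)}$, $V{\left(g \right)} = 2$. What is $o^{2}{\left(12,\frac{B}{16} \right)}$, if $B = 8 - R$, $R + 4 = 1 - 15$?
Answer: $\frac{116281}{4} \approx 29070.0$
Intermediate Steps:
$R = -18$ ($R = -4 + \left(1 - 15\right) = -4 - 14 = -18$)
$B = 26$ ($B = 8 - -18 = 8 + 18 = 26$)
$o{\left(z,L \right)} = 2 + z \left(-16 + L\right)$ ($o{\left(z,L \right)} = \left(L - 16\right) z + 2 = \left(-16 + L\right) z + 2 = z \left(-16 + L\right) + 2 = 2 + z \left(-16 + L\right)$)
$o^{2}{\left(12,\frac{B}{16} \right)} = \left(2 - 192 + \frac{26}{16} \cdot 12\right)^{2} = \left(2 - 192 + 26 \cdot \frac{1}{16} \cdot 12\right)^{2} = \left(2 - 192 + \frac{13}{8} \cdot 12\right)^{2} = \left(2 - 192 + \frac{39}{2}\right)^{2} = \left(- \frac{341}{2}\right)^{2} = \frac{116281}{4}$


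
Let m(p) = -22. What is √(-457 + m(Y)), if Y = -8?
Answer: I*√479 ≈ 21.886*I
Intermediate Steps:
√(-457 + m(Y)) = √(-457 - 22) = √(-479) = I*√479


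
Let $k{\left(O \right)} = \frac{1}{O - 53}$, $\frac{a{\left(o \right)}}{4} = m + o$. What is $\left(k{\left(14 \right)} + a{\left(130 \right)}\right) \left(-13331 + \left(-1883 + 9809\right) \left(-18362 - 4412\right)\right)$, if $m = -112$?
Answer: $- \frac{506719794385}{39} \approx -1.2993 \cdot 10^{10}$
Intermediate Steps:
$a{\left(o \right)} = -448 + 4 o$ ($a{\left(o \right)} = 4 \left(-112 + o\right) = -448 + 4 o$)
$k{\left(O \right)} = \frac{1}{-53 + O}$
$\left(k{\left(14 \right)} + a{\left(130 \right)}\right) \left(-13331 + \left(-1883 + 9809\right) \left(-18362 - 4412\right)\right) = \left(\frac{1}{-53 + 14} + \left(-448 + 4 \cdot 130\right)\right) \left(-13331 + \left(-1883 + 9809\right) \left(-18362 - 4412\right)\right) = \left(\frac{1}{-39} + \left(-448 + 520\right)\right) \left(-13331 + 7926 \left(-22774\right)\right) = \left(- \frac{1}{39} + 72\right) \left(-13331 - 180506724\right) = \frac{2807}{39} \left(-180520055\right) = - \frac{506719794385}{39}$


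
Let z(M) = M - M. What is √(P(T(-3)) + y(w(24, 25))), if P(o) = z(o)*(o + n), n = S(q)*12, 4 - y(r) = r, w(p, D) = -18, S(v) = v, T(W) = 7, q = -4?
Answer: √22 ≈ 4.6904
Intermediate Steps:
y(r) = 4 - r
z(M) = 0
n = -48 (n = -4*12 = -48)
P(o) = 0 (P(o) = 0*(o - 48) = 0*(-48 + o) = 0)
√(P(T(-3)) + y(w(24, 25))) = √(0 + (4 - 1*(-18))) = √(0 + (4 + 18)) = √(0 + 22) = √22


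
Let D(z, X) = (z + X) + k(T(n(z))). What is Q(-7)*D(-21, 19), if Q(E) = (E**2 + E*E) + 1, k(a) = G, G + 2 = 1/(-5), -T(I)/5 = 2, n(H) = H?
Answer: -2079/5 ≈ -415.80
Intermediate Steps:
T(I) = -10 (T(I) = -5*2 = -10)
G = -11/5 (G = -2 + 1/(-5) = -2 - 1/5 = -11/5 ≈ -2.2000)
k(a) = -11/5
D(z, X) = -11/5 + X + z (D(z, X) = (z + X) - 11/5 = (X + z) - 11/5 = -11/5 + X + z)
Q(E) = 1 + 2*E**2 (Q(E) = (E**2 + E**2) + 1 = 2*E**2 + 1 = 1 + 2*E**2)
Q(-7)*D(-21, 19) = (1 + 2*(-7)**2)*(-11/5 + 19 - 21) = (1 + 2*49)*(-21/5) = (1 + 98)*(-21/5) = 99*(-21/5) = -2079/5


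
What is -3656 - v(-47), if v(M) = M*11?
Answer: -3139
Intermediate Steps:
v(M) = 11*M
-3656 - v(-47) = -3656 - 11*(-47) = -3656 - 1*(-517) = -3656 + 517 = -3139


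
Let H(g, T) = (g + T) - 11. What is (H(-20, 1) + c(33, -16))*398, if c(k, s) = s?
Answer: -18308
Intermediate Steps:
H(g, T) = -11 + T + g (H(g, T) = (T + g) - 11 = -11 + T + g)
(H(-20, 1) + c(33, -16))*398 = ((-11 + 1 - 20) - 16)*398 = (-30 - 16)*398 = -46*398 = -18308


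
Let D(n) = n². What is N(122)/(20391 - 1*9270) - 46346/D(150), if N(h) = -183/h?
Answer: -42953968/20851875 ≈ -2.0600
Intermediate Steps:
N(122)/(20391 - 1*9270) - 46346/D(150) = (-183/122)/(20391 - 1*9270) - 46346/(150²) = (-183*1/122)/(20391 - 9270) - 46346/22500 = -3/2/11121 - 46346*1/22500 = -3/2*1/11121 - 23173/11250 = -1/7414 - 23173/11250 = -42953968/20851875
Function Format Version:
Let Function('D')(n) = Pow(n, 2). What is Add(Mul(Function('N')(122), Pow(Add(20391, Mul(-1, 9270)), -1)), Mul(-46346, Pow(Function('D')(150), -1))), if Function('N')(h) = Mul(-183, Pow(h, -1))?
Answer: Rational(-42953968, 20851875) ≈ -2.0600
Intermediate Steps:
Add(Mul(Function('N')(122), Pow(Add(20391, Mul(-1, 9270)), -1)), Mul(-46346, Pow(Function('D')(150), -1))) = Add(Mul(Mul(-183, Pow(122, -1)), Pow(Add(20391, Mul(-1, 9270)), -1)), Mul(-46346, Pow(Pow(150, 2), -1))) = Add(Mul(Mul(-183, Rational(1, 122)), Pow(Add(20391, -9270), -1)), Mul(-46346, Pow(22500, -1))) = Add(Mul(Rational(-3, 2), Pow(11121, -1)), Mul(-46346, Rational(1, 22500))) = Add(Mul(Rational(-3, 2), Rational(1, 11121)), Rational(-23173, 11250)) = Add(Rational(-1, 7414), Rational(-23173, 11250)) = Rational(-42953968, 20851875)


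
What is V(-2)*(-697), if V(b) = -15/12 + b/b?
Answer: 697/4 ≈ 174.25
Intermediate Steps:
V(b) = -¼ (V(b) = -15*1/12 + 1 = -5/4 + 1 = -¼)
V(-2)*(-697) = -¼*(-697) = 697/4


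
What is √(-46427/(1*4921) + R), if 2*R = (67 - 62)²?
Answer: √296942982/9842 ≈ 1.7509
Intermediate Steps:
R = 25/2 (R = (67 - 62)²/2 = (½)*5² = (½)*25 = 25/2 ≈ 12.500)
√(-46427/(1*4921) + R) = √(-46427/(1*4921) + 25/2) = √(-46427/4921 + 25/2) = √(30171/9842) = √296942982/9842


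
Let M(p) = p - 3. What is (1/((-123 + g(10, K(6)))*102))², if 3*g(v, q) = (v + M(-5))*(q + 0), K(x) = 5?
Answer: 1/148986436 ≈ 6.7120e-9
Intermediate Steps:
M(p) = -3 + p
g(v, q) = q*(-8 + v)/3 (g(v, q) = ((v + (-3 - 5))*(q + 0))/3 = ((v - 8)*q)/3 = ((-8 + v)*q)/3 = (q*(-8 + v))/3 = q*(-8 + v)/3)
(1/((-123 + g(10, K(6)))*102))² = (1/(-123 + (⅓)*5*(-8 + 10)*102))² = ((1/102)/(-123 + (⅓)*5*2))² = ((1/102)/(-123 + 10/3))² = ((1/102)/(-359/3))² = (-3/359*1/102)² = (-1/12206)² = 1/148986436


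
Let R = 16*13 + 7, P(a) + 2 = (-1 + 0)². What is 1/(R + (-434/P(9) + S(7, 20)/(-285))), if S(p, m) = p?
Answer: 285/184958 ≈ 0.0015409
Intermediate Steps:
P(a) = -1 (P(a) = -2 + (-1 + 0)² = -2 + (-1)² = -2 + 1 = -1)
R = 215 (R = 208 + 7 = 215)
1/(R + (-434/P(9) + S(7, 20)/(-285))) = 1/(215 + (-434/(-1) + 7/(-285))) = 1/(215 + (-434*(-1) + 7*(-1/285))) = 1/(215 + (434 - 7/285)) = 1/(215 + 123683/285) = 1/(184958/285) = 285/184958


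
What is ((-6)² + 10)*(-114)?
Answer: -5244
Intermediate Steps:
((-6)² + 10)*(-114) = (36 + 10)*(-114) = 46*(-114) = -5244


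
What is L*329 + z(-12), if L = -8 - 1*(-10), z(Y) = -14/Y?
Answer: 3955/6 ≈ 659.17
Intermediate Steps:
L = 2 (L = -8 + 10 = 2)
L*329 + z(-12) = 2*329 - 14/(-12) = 658 - 14*(-1/12) = 658 + 7/6 = 3955/6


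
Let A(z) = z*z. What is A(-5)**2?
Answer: 625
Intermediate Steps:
A(z) = z**2
A(-5)**2 = ((-5)**2)**2 = 25**2 = 625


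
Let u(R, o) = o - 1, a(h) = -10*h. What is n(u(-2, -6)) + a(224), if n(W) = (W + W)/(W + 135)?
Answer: -143367/64 ≈ -2240.1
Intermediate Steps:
u(R, o) = -1 + o
n(W) = 2*W/(135 + W) (n(W) = (2*W)/(135 + W) = 2*W/(135 + W))
n(u(-2, -6)) + a(224) = 2*(-1 - 6)/(135 + (-1 - 6)) - 10*224 = 2*(-7)/(135 - 7) - 2240 = 2*(-7)/128 - 2240 = 2*(-7)*(1/128) - 2240 = -7/64 - 2240 = -143367/64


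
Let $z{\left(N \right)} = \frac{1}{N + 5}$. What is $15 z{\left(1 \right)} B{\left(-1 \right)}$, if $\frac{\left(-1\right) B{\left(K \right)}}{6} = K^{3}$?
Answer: $15$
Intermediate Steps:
$z{\left(N \right)} = \frac{1}{5 + N}$
$B{\left(K \right)} = - 6 K^{3}$
$15 z{\left(1 \right)} B{\left(-1 \right)} = \frac{15}{5 + 1} \left(- 6 \left(-1\right)^{3}\right) = \frac{15}{6} \left(\left(-6\right) \left(-1\right)\right) = 15 \cdot \frac{1}{6} \cdot 6 = \frac{5}{2} \cdot 6 = 15$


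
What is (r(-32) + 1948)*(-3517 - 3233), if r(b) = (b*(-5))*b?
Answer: 21411000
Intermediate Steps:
r(b) = -5*b² (r(b) = (-5*b)*b = -5*b²)
(r(-32) + 1948)*(-3517 - 3233) = (-5*(-32)² + 1948)*(-3517 - 3233) = (-5*1024 + 1948)*(-6750) = (-5120 + 1948)*(-6750) = -3172*(-6750) = 21411000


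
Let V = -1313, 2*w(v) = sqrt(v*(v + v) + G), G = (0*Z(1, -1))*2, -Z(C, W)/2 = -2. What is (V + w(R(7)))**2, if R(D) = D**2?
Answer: 3450339/2 - 64337*sqrt(2) ≈ 1.6342e+6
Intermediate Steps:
Z(C, W) = 4 (Z(C, W) = -2*(-2) = 4)
G = 0 (G = (0*4)*2 = 0*2 = 0)
w(v) = sqrt(2)*sqrt(v**2)/2 (w(v) = sqrt(v*(v + v) + 0)/2 = sqrt(v*(2*v) + 0)/2 = sqrt(2*v**2 + 0)/2 = sqrt(2*v**2)/2 = (sqrt(2)*sqrt(v**2))/2 = sqrt(2)*sqrt(v**2)/2)
(V + w(R(7)))**2 = (-1313 + sqrt(2)*sqrt((7**2)**2)/2)**2 = (-1313 + sqrt(2)*sqrt(49**2)/2)**2 = (-1313 + sqrt(2)*sqrt(2401)/2)**2 = (-1313 + (1/2)*sqrt(2)*49)**2 = (-1313 + 49*sqrt(2)/2)**2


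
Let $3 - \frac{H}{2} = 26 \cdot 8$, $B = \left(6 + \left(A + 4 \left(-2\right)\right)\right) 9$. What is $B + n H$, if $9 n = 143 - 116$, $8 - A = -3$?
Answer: $-1149$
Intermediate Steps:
$A = 11$ ($A = 8 - -3 = 8 + 3 = 11$)
$B = 81$ ($B = \left(6 + \left(11 + 4 \left(-2\right)\right)\right) 9 = \left(6 + \left(11 - 8\right)\right) 9 = \left(6 + 3\right) 9 = 9 \cdot 9 = 81$)
$n = 3$ ($n = \frac{143 - 116}{9} = \frac{1}{9} \cdot 27 = 3$)
$H = -410$ ($H = 6 - 2 \cdot 26 \cdot 8 = 6 - 416 = -410$)
$B + n H = 81 + 3 \left(-410\right) = 81 - 1230 = -1149$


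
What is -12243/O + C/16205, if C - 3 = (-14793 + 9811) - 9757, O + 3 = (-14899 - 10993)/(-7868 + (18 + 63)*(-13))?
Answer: 1769894072559/14114555 ≈ 1.2540e+5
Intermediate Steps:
O = -871/8921 (O = -3 + (-14899 - 10993)/(-7868 + (18 + 63)*(-13)) = -3 - 25892/(-7868 + 81*(-13)) = -3 - 25892/(-7868 - 1053) = -3 - 25892/(-8921) = -3 - 25892*(-1/8921) = -3 + 25892/8921 = -871/8921 ≈ -0.097635)
C = -14736 (C = 3 + ((-14793 + 9811) - 9757) = 3 + (-4982 - 9757) = 3 - 14739 = -14736)
-12243/O + C/16205 = -12243/(-871/8921) - 14736/16205 = -12243*(-8921/871) - 14736*1/16205 = 109219803/871 - 14736/16205 = 1769894072559/14114555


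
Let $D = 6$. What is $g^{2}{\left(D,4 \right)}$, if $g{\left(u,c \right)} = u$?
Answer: $36$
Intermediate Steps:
$g^{2}{\left(D,4 \right)} = 6^{2} = 36$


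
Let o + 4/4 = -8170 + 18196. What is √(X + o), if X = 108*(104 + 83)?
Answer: √30221 ≈ 173.84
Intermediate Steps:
X = 20196 (X = 108*187 = 20196)
o = 10025 (o = -1 + (-8170 + 18196) = -1 + 10026 = 10025)
√(X + o) = √(20196 + 10025) = √30221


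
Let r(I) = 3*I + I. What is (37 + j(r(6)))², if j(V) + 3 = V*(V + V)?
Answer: 1406596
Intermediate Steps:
r(I) = 4*I
j(V) = -3 + 2*V² (j(V) = -3 + V*(V + V) = -3 + V*(2*V) = -3 + 2*V²)
(37 + j(r(6)))² = (37 + (-3 + 2*(4*6)²))² = (37 + (-3 + 2*24²))² = (37 + (-3 + 2*576))² = (37 + (-3 + 1152))² = (37 + 1149)² = 1186² = 1406596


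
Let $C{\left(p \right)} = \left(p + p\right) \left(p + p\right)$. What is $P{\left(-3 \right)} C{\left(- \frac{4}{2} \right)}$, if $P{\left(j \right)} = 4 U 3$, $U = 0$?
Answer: $0$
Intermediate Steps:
$P{\left(j \right)} = 0$ ($P{\left(j \right)} = 4 \cdot 0 \cdot 3 = 0 \cdot 3 = 0$)
$C{\left(p \right)} = 4 p^{2}$ ($C{\left(p \right)} = 2 p 2 p = 4 p^{2}$)
$P{\left(-3 \right)} C{\left(- \frac{4}{2} \right)} = 0 \cdot 4 \left(- \frac{4}{2}\right)^{2} = 0 \cdot 4 \left(\left(-4\right) \frac{1}{2}\right)^{2} = 0 \cdot 4 \left(-2\right)^{2} = 0 \cdot 4 \cdot 4 = 0 \cdot 16 = 0$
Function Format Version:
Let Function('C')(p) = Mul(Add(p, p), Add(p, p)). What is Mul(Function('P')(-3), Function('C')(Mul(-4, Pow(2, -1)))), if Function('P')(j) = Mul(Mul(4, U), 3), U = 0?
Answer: 0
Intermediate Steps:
Function('P')(j) = 0 (Function('P')(j) = Mul(Mul(4, 0), 3) = Mul(0, 3) = 0)
Function('C')(p) = Mul(4, Pow(p, 2)) (Function('C')(p) = Mul(Mul(2, p), Mul(2, p)) = Mul(4, Pow(p, 2)))
Mul(Function('P')(-3), Function('C')(Mul(-4, Pow(2, -1)))) = Mul(0, Mul(4, Pow(Mul(-4, Pow(2, -1)), 2))) = Mul(0, Mul(4, Pow(Mul(-4, Rational(1, 2)), 2))) = Mul(0, Mul(4, Pow(-2, 2))) = Mul(0, Mul(4, 4)) = Mul(0, 16) = 0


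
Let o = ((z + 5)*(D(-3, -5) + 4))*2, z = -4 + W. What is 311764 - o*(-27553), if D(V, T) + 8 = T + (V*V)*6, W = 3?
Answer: 10230844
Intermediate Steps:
z = -1 (z = -4 + 3 = -1)
D(V, T) = -8 + T + 6*V² (D(V, T) = -8 + (T + (V*V)*6) = -8 + (T + V²*6) = -8 + (T + 6*V²) = -8 + T + 6*V²)
o = 360 (o = ((-1 + 5)*((-8 - 5 + 6*(-3)²) + 4))*2 = (4*((-8 - 5 + 6*9) + 4))*2 = (4*((-8 - 5 + 54) + 4))*2 = (4*(41 + 4))*2 = (4*45)*2 = 180*2 = 360)
311764 - o*(-27553) = 311764 - 360*(-27553) = 311764 - 1*(-9919080) = 311764 + 9919080 = 10230844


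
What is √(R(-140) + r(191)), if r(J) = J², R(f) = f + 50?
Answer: √36391 ≈ 190.76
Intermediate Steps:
R(f) = 50 + f
√(R(-140) + r(191)) = √((50 - 140) + 191²) = √(-90 + 36481) = √36391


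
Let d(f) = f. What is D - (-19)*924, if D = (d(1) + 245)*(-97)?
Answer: -6306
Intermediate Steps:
D = -23862 (D = (1 + 245)*(-97) = 246*(-97) = -23862)
D - (-19)*924 = -23862 - (-19)*924 = -23862 - 1*(-17556) = -23862 + 17556 = -6306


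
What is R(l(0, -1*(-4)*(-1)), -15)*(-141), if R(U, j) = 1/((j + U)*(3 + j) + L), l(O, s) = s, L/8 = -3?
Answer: -47/68 ≈ -0.69118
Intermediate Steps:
L = -24 (L = 8*(-3) = -24)
R(U, j) = 1/(-24 + (3 + j)*(U + j)) (R(U, j) = 1/((j + U)*(3 + j) - 24) = 1/((U + j)*(3 + j) - 24) = 1/((3 + j)*(U + j) - 24) = 1/(-24 + (3 + j)*(U + j)))
R(l(0, -1*(-4)*(-1)), -15)*(-141) = -141/(-24 + (-15)² + 3*(-1*(-4)*(-1)) + 3*(-15) + (-1*(-4)*(-1))*(-15)) = -141/(-24 + 225 + 3*(4*(-1)) - 45 + (4*(-1))*(-15)) = -141/(-24 + 225 + 3*(-4) - 45 - 4*(-15)) = -141/(-24 + 225 - 12 - 45 + 60) = -141/204 = (1/204)*(-141) = -47/68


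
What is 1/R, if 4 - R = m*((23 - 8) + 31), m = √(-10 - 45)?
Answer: 1/29099 + 23*I*√55/58198 ≈ 3.4365e-5 + 0.0029309*I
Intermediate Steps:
m = I*√55 (m = √(-55) = I*√55 ≈ 7.4162*I)
R = 4 - 46*I*√55 (R = 4 - I*√55*((23 - 8) + 31) = 4 - I*√55*(15 + 31) = 4 - I*√55*46 = 4 - 46*I*√55 ≈ 4.0 - 341.15*I)
1/R = 1/(4 - 46*I*√55)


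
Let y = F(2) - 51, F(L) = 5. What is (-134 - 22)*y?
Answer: 7176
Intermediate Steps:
y = -46 (y = 5 - 51 = -46)
(-134 - 22)*y = (-134 - 22)*(-46) = -156*(-46) = 7176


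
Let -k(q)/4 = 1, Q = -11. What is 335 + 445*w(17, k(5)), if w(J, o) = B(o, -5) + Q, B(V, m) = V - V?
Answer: -4560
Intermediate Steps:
k(q) = -4 (k(q) = -4*1 = -4)
B(V, m) = 0
w(J, o) = -11 (w(J, o) = 0 - 11 = -11)
335 + 445*w(17, k(5)) = 335 + 445*(-11) = 335 - 4895 = -4560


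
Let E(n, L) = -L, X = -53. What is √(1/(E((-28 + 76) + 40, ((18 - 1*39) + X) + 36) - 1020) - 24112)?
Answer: I*√23251781270/982 ≈ 155.28*I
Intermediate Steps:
√(1/(E((-28 + 76) + 40, ((18 - 1*39) + X) + 36) - 1020) - 24112) = √(1/(-(((18 - 1*39) - 53) + 36) - 1020) - 24112) = √(1/(-(((18 - 39) - 53) + 36) - 1020) - 24112) = √(1/(-((-21 - 53) + 36) - 1020) - 24112) = √(1/(-(-74 + 36) - 1020) - 24112) = √(1/(-1*(-38) - 1020) - 24112) = √(1/(38 - 1020) - 24112) = √(1/(-982) - 24112) = √(-1/982 - 24112) = √(-23677985/982) = I*√23251781270/982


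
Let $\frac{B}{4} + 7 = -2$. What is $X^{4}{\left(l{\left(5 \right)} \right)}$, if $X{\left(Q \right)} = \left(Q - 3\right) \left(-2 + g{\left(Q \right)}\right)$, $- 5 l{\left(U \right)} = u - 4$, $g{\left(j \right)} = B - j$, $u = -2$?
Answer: $\frac{9682651996416}{390625} \approx 2.4788 \cdot 10^{7}$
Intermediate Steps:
$B = -36$ ($B = -28 + 4 \left(-2\right) = -28 - 8 = -36$)
$g{\left(j \right)} = -36 - j$
$l{\left(U \right)} = \frac{6}{5}$ ($l{\left(U \right)} = - \frac{-2 - 4}{5} = \left(- \frac{1}{5}\right) \left(-6\right) = \frac{6}{5}$)
$X{\left(Q \right)} = \left(-38 - Q\right) \left(-3 + Q\right)$ ($X{\left(Q \right)} = \left(Q - 3\right) \left(-2 - \left(36 + Q\right)\right) = \left(-3 + Q\right) \left(-38 - Q\right) = \left(-38 - Q\right) \left(-3 + Q\right)$)
$X^{4}{\left(l{\left(5 \right)} \right)} = \left(114 + \frac{6}{5} - \frac{6 \left(36 + \frac{6}{5}\right)}{5}\right)^{4} = \left(114 + \frac{6}{5} - \frac{6}{5} \cdot \frac{186}{5}\right)^{4} = \left(114 + \frac{6}{5} - \frac{1116}{25}\right)^{4} = \left(\frac{1764}{25}\right)^{4} = \frac{9682651996416}{390625}$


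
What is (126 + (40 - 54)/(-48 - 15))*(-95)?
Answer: -107920/9 ≈ -11991.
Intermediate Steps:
(126 + (40 - 54)/(-48 - 15))*(-95) = (126 - 14/(-63))*(-95) = (126 - 14*(-1/63))*(-95) = (126 + 2/9)*(-95) = (1136/9)*(-95) = -107920/9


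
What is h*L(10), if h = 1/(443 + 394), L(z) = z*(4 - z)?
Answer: -20/279 ≈ -0.071685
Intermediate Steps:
h = 1/837 ≈ 0.0011947
h*L(10) = (10*(4 - 1*10))/837 = (10*(4 - 10))/837 = (10*(-6))/837 = (1/837)*(-60) = -20/279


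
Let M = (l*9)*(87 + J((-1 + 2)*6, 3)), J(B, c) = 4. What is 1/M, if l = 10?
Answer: 1/8190 ≈ 0.00012210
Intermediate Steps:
M = 8190 (M = (10*9)*(87 + 4) = 90*91 = 8190)
1/M = 1/8190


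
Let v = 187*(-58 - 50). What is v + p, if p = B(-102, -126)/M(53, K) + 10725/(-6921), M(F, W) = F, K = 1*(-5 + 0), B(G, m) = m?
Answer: -2469865273/122271 ≈ -20200.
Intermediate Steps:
K = -5 (K = 1*(-5) = -5)
v = -20196 (v = 187*(-108) = -20196)
p = -480157/122271 (p = -126/53 + 10725/(-6921) = -126*1/53 + 10725*(-1/6921) = -126/53 - 3575/2307 = -480157/122271 ≈ -3.9270)
v + p = -20196 - 480157/122271 = -2469865273/122271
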